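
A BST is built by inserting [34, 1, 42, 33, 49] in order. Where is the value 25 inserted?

Starting tree (level order): [34, 1, 42, None, 33, None, 49]
Insertion path: 34 -> 1 -> 33
Result: insert 25 as left child of 33
Final tree (level order): [34, 1, 42, None, 33, None, 49, 25]


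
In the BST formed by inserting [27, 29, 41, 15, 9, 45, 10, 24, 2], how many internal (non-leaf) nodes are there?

Tree built from: [27, 29, 41, 15, 9, 45, 10, 24, 2]
Tree (level-order array): [27, 15, 29, 9, 24, None, 41, 2, 10, None, None, None, 45]
Rule: An internal node has at least one child.
Per-node child counts:
  node 27: 2 child(ren)
  node 15: 2 child(ren)
  node 9: 2 child(ren)
  node 2: 0 child(ren)
  node 10: 0 child(ren)
  node 24: 0 child(ren)
  node 29: 1 child(ren)
  node 41: 1 child(ren)
  node 45: 0 child(ren)
Matching nodes: [27, 15, 9, 29, 41]
Count of internal (non-leaf) nodes: 5


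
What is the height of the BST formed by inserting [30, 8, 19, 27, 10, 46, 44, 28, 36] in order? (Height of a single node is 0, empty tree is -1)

Insertion order: [30, 8, 19, 27, 10, 46, 44, 28, 36]
Tree (level-order array): [30, 8, 46, None, 19, 44, None, 10, 27, 36, None, None, None, None, 28]
Compute height bottom-up (empty subtree = -1):
  height(10) = 1 + max(-1, -1) = 0
  height(28) = 1 + max(-1, -1) = 0
  height(27) = 1 + max(-1, 0) = 1
  height(19) = 1 + max(0, 1) = 2
  height(8) = 1 + max(-1, 2) = 3
  height(36) = 1 + max(-1, -1) = 0
  height(44) = 1 + max(0, -1) = 1
  height(46) = 1 + max(1, -1) = 2
  height(30) = 1 + max(3, 2) = 4
Height = 4


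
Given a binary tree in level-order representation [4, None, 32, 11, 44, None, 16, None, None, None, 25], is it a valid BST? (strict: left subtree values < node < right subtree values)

Level-order array: [4, None, 32, 11, 44, None, 16, None, None, None, 25]
Validate using subtree bounds (lo, hi): at each node, require lo < value < hi,
then recurse left with hi=value and right with lo=value.
Preorder trace (stopping at first violation):
  at node 4 with bounds (-inf, +inf): OK
  at node 32 with bounds (4, +inf): OK
  at node 11 with bounds (4, 32): OK
  at node 16 with bounds (11, 32): OK
  at node 25 with bounds (16, 32): OK
  at node 44 with bounds (32, +inf): OK
No violation found at any node.
Result: Valid BST


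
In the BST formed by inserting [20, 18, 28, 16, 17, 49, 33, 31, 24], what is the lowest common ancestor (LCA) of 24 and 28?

Tree insertion order: [20, 18, 28, 16, 17, 49, 33, 31, 24]
Tree (level-order array): [20, 18, 28, 16, None, 24, 49, None, 17, None, None, 33, None, None, None, 31]
In a BST, the LCA of p=24, q=28 is the first node v on the
root-to-leaf path with p <= v <= q (go left if both < v, right if both > v).
Walk from root:
  at 20: both 24 and 28 > 20, go right
  at 28: 24 <= 28 <= 28, this is the LCA
LCA = 28


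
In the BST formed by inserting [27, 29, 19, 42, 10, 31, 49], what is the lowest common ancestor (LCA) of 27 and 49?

Tree insertion order: [27, 29, 19, 42, 10, 31, 49]
Tree (level-order array): [27, 19, 29, 10, None, None, 42, None, None, 31, 49]
In a BST, the LCA of p=27, q=49 is the first node v on the
root-to-leaf path with p <= v <= q (go left if both < v, right if both > v).
Walk from root:
  at 27: 27 <= 27 <= 49, this is the LCA
LCA = 27


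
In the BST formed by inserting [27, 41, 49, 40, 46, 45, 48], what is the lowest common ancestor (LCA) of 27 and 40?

Tree insertion order: [27, 41, 49, 40, 46, 45, 48]
Tree (level-order array): [27, None, 41, 40, 49, None, None, 46, None, 45, 48]
In a BST, the LCA of p=27, q=40 is the first node v on the
root-to-leaf path with p <= v <= q (go left if both < v, right if both > v).
Walk from root:
  at 27: 27 <= 27 <= 40, this is the LCA
LCA = 27


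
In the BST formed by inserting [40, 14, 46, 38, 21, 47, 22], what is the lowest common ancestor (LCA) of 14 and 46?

Tree insertion order: [40, 14, 46, 38, 21, 47, 22]
Tree (level-order array): [40, 14, 46, None, 38, None, 47, 21, None, None, None, None, 22]
In a BST, the LCA of p=14, q=46 is the first node v on the
root-to-leaf path with p <= v <= q (go left if both < v, right if both > v).
Walk from root:
  at 40: 14 <= 40 <= 46, this is the LCA
LCA = 40


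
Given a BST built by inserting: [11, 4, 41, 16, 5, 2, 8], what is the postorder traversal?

Tree insertion order: [11, 4, 41, 16, 5, 2, 8]
Tree (level-order array): [11, 4, 41, 2, 5, 16, None, None, None, None, 8]
Postorder traversal: [2, 8, 5, 4, 16, 41, 11]


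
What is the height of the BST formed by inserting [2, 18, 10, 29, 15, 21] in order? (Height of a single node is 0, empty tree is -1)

Insertion order: [2, 18, 10, 29, 15, 21]
Tree (level-order array): [2, None, 18, 10, 29, None, 15, 21]
Compute height bottom-up (empty subtree = -1):
  height(15) = 1 + max(-1, -1) = 0
  height(10) = 1 + max(-1, 0) = 1
  height(21) = 1 + max(-1, -1) = 0
  height(29) = 1 + max(0, -1) = 1
  height(18) = 1 + max(1, 1) = 2
  height(2) = 1 + max(-1, 2) = 3
Height = 3


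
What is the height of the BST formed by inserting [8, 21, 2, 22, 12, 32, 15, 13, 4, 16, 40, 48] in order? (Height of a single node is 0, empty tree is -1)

Insertion order: [8, 21, 2, 22, 12, 32, 15, 13, 4, 16, 40, 48]
Tree (level-order array): [8, 2, 21, None, 4, 12, 22, None, None, None, 15, None, 32, 13, 16, None, 40, None, None, None, None, None, 48]
Compute height bottom-up (empty subtree = -1):
  height(4) = 1 + max(-1, -1) = 0
  height(2) = 1 + max(-1, 0) = 1
  height(13) = 1 + max(-1, -1) = 0
  height(16) = 1 + max(-1, -1) = 0
  height(15) = 1 + max(0, 0) = 1
  height(12) = 1 + max(-1, 1) = 2
  height(48) = 1 + max(-1, -1) = 0
  height(40) = 1 + max(-1, 0) = 1
  height(32) = 1 + max(-1, 1) = 2
  height(22) = 1 + max(-1, 2) = 3
  height(21) = 1 + max(2, 3) = 4
  height(8) = 1 + max(1, 4) = 5
Height = 5


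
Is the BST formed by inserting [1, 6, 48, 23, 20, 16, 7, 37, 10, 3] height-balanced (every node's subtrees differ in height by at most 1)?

Tree (level-order array): [1, None, 6, 3, 48, None, None, 23, None, 20, 37, 16, None, None, None, 7, None, None, 10]
Definition: a tree is height-balanced if, at every node, |h(left) - h(right)| <= 1 (empty subtree has height -1).
Bottom-up per-node check:
  node 3: h_left=-1, h_right=-1, diff=0 [OK], height=0
  node 10: h_left=-1, h_right=-1, diff=0 [OK], height=0
  node 7: h_left=-1, h_right=0, diff=1 [OK], height=1
  node 16: h_left=1, h_right=-1, diff=2 [FAIL (|1--1|=2 > 1)], height=2
  node 20: h_left=2, h_right=-1, diff=3 [FAIL (|2--1|=3 > 1)], height=3
  node 37: h_left=-1, h_right=-1, diff=0 [OK], height=0
  node 23: h_left=3, h_right=0, diff=3 [FAIL (|3-0|=3 > 1)], height=4
  node 48: h_left=4, h_right=-1, diff=5 [FAIL (|4--1|=5 > 1)], height=5
  node 6: h_left=0, h_right=5, diff=5 [FAIL (|0-5|=5 > 1)], height=6
  node 1: h_left=-1, h_right=6, diff=7 [FAIL (|-1-6|=7 > 1)], height=7
Node 16 violates the condition: |1 - -1| = 2 > 1.
Result: Not balanced


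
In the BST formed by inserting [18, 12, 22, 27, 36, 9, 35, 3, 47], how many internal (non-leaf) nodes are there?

Tree built from: [18, 12, 22, 27, 36, 9, 35, 3, 47]
Tree (level-order array): [18, 12, 22, 9, None, None, 27, 3, None, None, 36, None, None, 35, 47]
Rule: An internal node has at least one child.
Per-node child counts:
  node 18: 2 child(ren)
  node 12: 1 child(ren)
  node 9: 1 child(ren)
  node 3: 0 child(ren)
  node 22: 1 child(ren)
  node 27: 1 child(ren)
  node 36: 2 child(ren)
  node 35: 0 child(ren)
  node 47: 0 child(ren)
Matching nodes: [18, 12, 9, 22, 27, 36]
Count of internal (non-leaf) nodes: 6


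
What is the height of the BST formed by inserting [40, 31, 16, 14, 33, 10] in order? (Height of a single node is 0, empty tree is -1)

Insertion order: [40, 31, 16, 14, 33, 10]
Tree (level-order array): [40, 31, None, 16, 33, 14, None, None, None, 10]
Compute height bottom-up (empty subtree = -1):
  height(10) = 1 + max(-1, -1) = 0
  height(14) = 1 + max(0, -1) = 1
  height(16) = 1 + max(1, -1) = 2
  height(33) = 1 + max(-1, -1) = 0
  height(31) = 1 + max(2, 0) = 3
  height(40) = 1 + max(3, -1) = 4
Height = 4


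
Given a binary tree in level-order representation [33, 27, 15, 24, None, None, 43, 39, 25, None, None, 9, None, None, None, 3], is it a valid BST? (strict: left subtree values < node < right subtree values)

Level-order array: [33, 27, 15, 24, None, None, 43, 39, 25, None, None, 9, None, None, None, 3]
Validate using subtree bounds (lo, hi): at each node, require lo < value < hi,
then recurse left with hi=value and right with lo=value.
Preorder trace (stopping at first violation):
  at node 33 with bounds (-inf, +inf): OK
  at node 27 with bounds (-inf, 33): OK
  at node 24 with bounds (-inf, 27): OK
  at node 39 with bounds (-inf, 24): VIOLATION
Node 39 violates its bound: not (-inf < 39 < 24).
Result: Not a valid BST


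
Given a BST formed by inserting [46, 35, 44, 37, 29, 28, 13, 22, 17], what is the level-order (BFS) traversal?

Tree insertion order: [46, 35, 44, 37, 29, 28, 13, 22, 17]
Tree (level-order array): [46, 35, None, 29, 44, 28, None, 37, None, 13, None, None, None, None, 22, 17]
BFS from the root, enqueuing left then right child of each popped node:
  queue [46] -> pop 46, enqueue [35], visited so far: [46]
  queue [35] -> pop 35, enqueue [29, 44], visited so far: [46, 35]
  queue [29, 44] -> pop 29, enqueue [28], visited so far: [46, 35, 29]
  queue [44, 28] -> pop 44, enqueue [37], visited so far: [46, 35, 29, 44]
  queue [28, 37] -> pop 28, enqueue [13], visited so far: [46, 35, 29, 44, 28]
  queue [37, 13] -> pop 37, enqueue [none], visited so far: [46, 35, 29, 44, 28, 37]
  queue [13] -> pop 13, enqueue [22], visited so far: [46, 35, 29, 44, 28, 37, 13]
  queue [22] -> pop 22, enqueue [17], visited so far: [46, 35, 29, 44, 28, 37, 13, 22]
  queue [17] -> pop 17, enqueue [none], visited so far: [46, 35, 29, 44, 28, 37, 13, 22, 17]
Result: [46, 35, 29, 44, 28, 37, 13, 22, 17]


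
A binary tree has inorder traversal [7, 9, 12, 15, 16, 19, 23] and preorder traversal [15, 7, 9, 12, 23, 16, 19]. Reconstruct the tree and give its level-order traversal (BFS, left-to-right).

Inorder:  [7, 9, 12, 15, 16, 19, 23]
Preorder: [15, 7, 9, 12, 23, 16, 19]
Algorithm: preorder visits root first, so consume preorder in order;
for each root, split the current inorder slice at that value into
left-subtree inorder and right-subtree inorder, then recurse.
Recursive splits:
  root=15; inorder splits into left=[7, 9, 12], right=[16, 19, 23]
  root=7; inorder splits into left=[], right=[9, 12]
  root=9; inorder splits into left=[], right=[12]
  root=12; inorder splits into left=[], right=[]
  root=23; inorder splits into left=[16, 19], right=[]
  root=16; inorder splits into left=[], right=[19]
  root=19; inorder splits into left=[], right=[]
Reconstructed level-order: [15, 7, 23, 9, 16, 12, 19]


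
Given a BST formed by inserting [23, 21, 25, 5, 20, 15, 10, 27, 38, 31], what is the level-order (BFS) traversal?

Tree insertion order: [23, 21, 25, 5, 20, 15, 10, 27, 38, 31]
Tree (level-order array): [23, 21, 25, 5, None, None, 27, None, 20, None, 38, 15, None, 31, None, 10]
BFS from the root, enqueuing left then right child of each popped node:
  queue [23] -> pop 23, enqueue [21, 25], visited so far: [23]
  queue [21, 25] -> pop 21, enqueue [5], visited so far: [23, 21]
  queue [25, 5] -> pop 25, enqueue [27], visited so far: [23, 21, 25]
  queue [5, 27] -> pop 5, enqueue [20], visited so far: [23, 21, 25, 5]
  queue [27, 20] -> pop 27, enqueue [38], visited so far: [23, 21, 25, 5, 27]
  queue [20, 38] -> pop 20, enqueue [15], visited so far: [23, 21, 25, 5, 27, 20]
  queue [38, 15] -> pop 38, enqueue [31], visited so far: [23, 21, 25, 5, 27, 20, 38]
  queue [15, 31] -> pop 15, enqueue [10], visited so far: [23, 21, 25, 5, 27, 20, 38, 15]
  queue [31, 10] -> pop 31, enqueue [none], visited so far: [23, 21, 25, 5, 27, 20, 38, 15, 31]
  queue [10] -> pop 10, enqueue [none], visited so far: [23, 21, 25, 5, 27, 20, 38, 15, 31, 10]
Result: [23, 21, 25, 5, 27, 20, 38, 15, 31, 10]


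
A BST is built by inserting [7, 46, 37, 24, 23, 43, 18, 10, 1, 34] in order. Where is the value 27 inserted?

Starting tree (level order): [7, 1, 46, None, None, 37, None, 24, 43, 23, 34, None, None, 18, None, None, None, 10]
Insertion path: 7 -> 46 -> 37 -> 24 -> 34
Result: insert 27 as left child of 34
Final tree (level order): [7, 1, 46, None, None, 37, None, 24, 43, 23, 34, None, None, 18, None, 27, None, 10]


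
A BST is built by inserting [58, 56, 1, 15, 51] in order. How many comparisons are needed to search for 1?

Search path for 1: 58 -> 56 -> 1
Found: True
Comparisons: 3


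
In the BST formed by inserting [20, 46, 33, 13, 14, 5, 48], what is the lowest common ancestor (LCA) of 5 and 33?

Tree insertion order: [20, 46, 33, 13, 14, 5, 48]
Tree (level-order array): [20, 13, 46, 5, 14, 33, 48]
In a BST, the LCA of p=5, q=33 is the first node v on the
root-to-leaf path with p <= v <= q (go left if both < v, right if both > v).
Walk from root:
  at 20: 5 <= 20 <= 33, this is the LCA
LCA = 20


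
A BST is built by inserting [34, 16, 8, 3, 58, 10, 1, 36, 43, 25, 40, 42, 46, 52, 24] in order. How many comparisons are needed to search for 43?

Search path for 43: 34 -> 58 -> 36 -> 43
Found: True
Comparisons: 4


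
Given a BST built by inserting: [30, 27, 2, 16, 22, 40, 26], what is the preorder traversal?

Tree insertion order: [30, 27, 2, 16, 22, 40, 26]
Tree (level-order array): [30, 27, 40, 2, None, None, None, None, 16, None, 22, None, 26]
Preorder traversal: [30, 27, 2, 16, 22, 26, 40]


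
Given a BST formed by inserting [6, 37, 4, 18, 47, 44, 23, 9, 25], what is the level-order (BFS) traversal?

Tree insertion order: [6, 37, 4, 18, 47, 44, 23, 9, 25]
Tree (level-order array): [6, 4, 37, None, None, 18, 47, 9, 23, 44, None, None, None, None, 25]
BFS from the root, enqueuing left then right child of each popped node:
  queue [6] -> pop 6, enqueue [4, 37], visited so far: [6]
  queue [4, 37] -> pop 4, enqueue [none], visited so far: [6, 4]
  queue [37] -> pop 37, enqueue [18, 47], visited so far: [6, 4, 37]
  queue [18, 47] -> pop 18, enqueue [9, 23], visited so far: [6, 4, 37, 18]
  queue [47, 9, 23] -> pop 47, enqueue [44], visited so far: [6, 4, 37, 18, 47]
  queue [9, 23, 44] -> pop 9, enqueue [none], visited so far: [6, 4, 37, 18, 47, 9]
  queue [23, 44] -> pop 23, enqueue [25], visited so far: [6, 4, 37, 18, 47, 9, 23]
  queue [44, 25] -> pop 44, enqueue [none], visited so far: [6, 4, 37, 18, 47, 9, 23, 44]
  queue [25] -> pop 25, enqueue [none], visited so far: [6, 4, 37, 18, 47, 9, 23, 44, 25]
Result: [6, 4, 37, 18, 47, 9, 23, 44, 25]


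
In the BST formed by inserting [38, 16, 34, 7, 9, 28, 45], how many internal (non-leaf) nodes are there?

Tree built from: [38, 16, 34, 7, 9, 28, 45]
Tree (level-order array): [38, 16, 45, 7, 34, None, None, None, 9, 28]
Rule: An internal node has at least one child.
Per-node child counts:
  node 38: 2 child(ren)
  node 16: 2 child(ren)
  node 7: 1 child(ren)
  node 9: 0 child(ren)
  node 34: 1 child(ren)
  node 28: 0 child(ren)
  node 45: 0 child(ren)
Matching nodes: [38, 16, 7, 34]
Count of internal (non-leaf) nodes: 4


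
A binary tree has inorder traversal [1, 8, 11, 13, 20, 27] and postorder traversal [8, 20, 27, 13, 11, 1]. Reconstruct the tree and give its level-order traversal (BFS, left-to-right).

Inorder:   [1, 8, 11, 13, 20, 27]
Postorder: [8, 20, 27, 13, 11, 1]
Algorithm: postorder visits root last, so walk postorder right-to-left;
each value is the root of the current inorder slice — split it at that
value, recurse on the right subtree first, then the left.
Recursive splits:
  root=1; inorder splits into left=[], right=[8, 11, 13, 20, 27]
  root=11; inorder splits into left=[8], right=[13, 20, 27]
  root=13; inorder splits into left=[], right=[20, 27]
  root=27; inorder splits into left=[20], right=[]
  root=20; inorder splits into left=[], right=[]
  root=8; inorder splits into left=[], right=[]
Reconstructed level-order: [1, 11, 8, 13, 27, 20]


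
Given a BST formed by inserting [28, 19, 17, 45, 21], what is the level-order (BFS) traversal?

Tree insertion order: [28, 19, 17, 45, 21]
Tree (level-order array): [28, 19, 45, 17, 21]
BFS from the root, enqueuing left then right child of each popped node:
  queue [28] -> pop 28, enqueue [19, 45], visited so far: [28]
  queue [19, 45] -> pop 19, enqueue [17, 21], visited so far: [28, 19]
  queue [45, 17, 21] -> pop 45, enqueue [none], visited so far: [28, 19, 45]
  queue [17, 21] -> pop 17, enqueue [none], visited so far: [28, 19, 45, 17]
  queue [21] -> pop 21, enqueue [none], visited so far: [28, 19, 45, 17, 21]
Result: [28, 19, 45, 17, 21]


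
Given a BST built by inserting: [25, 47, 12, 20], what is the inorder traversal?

Tree insertion order: [25, 47, 12, 20]
Tree (level-order array): [25, 12, 47, None, 20]
Inorder traversal: [12, 20, 25, 47]


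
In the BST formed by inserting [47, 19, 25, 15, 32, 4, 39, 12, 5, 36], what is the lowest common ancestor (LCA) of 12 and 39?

Tree insertion order: [47, 19, 25, 15, 32, 4, 39, 12, 5, 36]
Tree (level-order array): [47, 19, None, 15, 25, 4, None, None, 32, None, 12, None, 39, 5, None, 36]
In a BST, the LCA of p=12, q=39 is the first node v on the
root-to-leaf path with p <= v <= q (go left if both < v, right if both > v).
Walk from root:
  at 47: both 12 and 39 < 47, go left
  at 19: 12 <= 19 <= 39, this is the LCA
LCA = 19


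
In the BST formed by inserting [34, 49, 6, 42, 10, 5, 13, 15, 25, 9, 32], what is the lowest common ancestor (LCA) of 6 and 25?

Tree insertion order: [34, 49, 6, 42, 10, 5, 13, 15, 25, 9, 32]
Tree (level-order array): [34, 6, 49, 5, 10, 42, None, None, None, 9, 13, None, None, None, None, None, 15, None, 25, None, 32]
In a BST, the LCA of p=6, q=25 is the first node v on the
root-to-leaf path with p <= v <= q (go left if both < v, right if both > v).
Walk from root:
  at 34: both 6 and 25 < 34, go left
  at 6: 6 <= 6 <= 25, this is the LCA
LCA = 6


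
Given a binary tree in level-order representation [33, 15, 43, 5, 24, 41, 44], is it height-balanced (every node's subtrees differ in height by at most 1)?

Tree (level-order array): [33, 15, 43, 5, 24, 41, 44]
Definition: a tree is height-balanced if, at every node, |h(left) - h(right)| <= 1 (empty subtree has height -1).
Bottom-up per-node check:
  node 5: h_left=-1, h_right=-1, diff=0 [OK], height=0
  node 24: h_left=-1, h_right=-1, diff=0 [OK], height=0
  node 15: h_left=0, h_right=0, diff=0 [OK], height=1
  node 41: h_left=-1, h_right=-1, diff=0 [OK], height=0
  node 44: h_left=-1, h_right=-1, diff=0 [OK], height=0
  node 43: h_left=0, h_right=0, diff=0 [OK], height=1
  node 33: h_left=1, h_right=1, diff=0 [OK], height=2
All nodes satisfy the balance condition.
Result: Balanced


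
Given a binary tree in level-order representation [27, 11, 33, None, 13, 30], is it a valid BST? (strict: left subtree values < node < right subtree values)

Level-order array: [27, 11, 33, None, 13, 30]
Validate using subtree bounds (lo, hi): at each node, require lo < value < hi,
then recurse left with hi=value and right with lo=value.
Preorder trace (stopping at first violation):
  at node 27 with bounds (-inf, +inf): OK
  at node 11 with bounds (-inf, 27): OK
  at node 13 with bounds (11, 27): OK
  at node 33 with bounds (27, +inf): OK
  at node 30 with bounds (27, 33): OK
No violation found at any node.
Result: Valid BST


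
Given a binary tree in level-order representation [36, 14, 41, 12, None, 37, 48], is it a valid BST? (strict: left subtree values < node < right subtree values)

Level-order array: [36, 14, 41, 12, None, 37, 48]
Validate using subtree bounds (lo, hi): at each node, require lo < value < hi,
then recurse left with hi=value and right with lo=value.
Preorder trace (stopping at first violation):
  at node 36 with bounds (-inf, +inf): OK
  at node 14 with bounds (-inf, 36): OK
  at node 12 with bounds (-inf, 14): OK
  at node 41 with bounds (36, +inf): OK
  at node 37 with bounds (36, 41): OK
  at node 48 with bounds (41, +inf): OK
No violation found at any node.
Result: Valid BST


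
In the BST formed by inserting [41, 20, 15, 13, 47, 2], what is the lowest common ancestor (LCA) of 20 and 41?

Tree insertion order: [41, 20, 15, 13, 47, 2]
Tree (level-order array): [41, 20, 47, 15, None, None, None, 13, None, 2]
In a BST, the LCA of p=20, q=41 is the first node v on the
root-to-leaf path with p <= v <= q (go left if both < v, right if both > v).
Walk from root:
  at 41: 20 <= 41 <= 41, this is the LCA
LCA = 41


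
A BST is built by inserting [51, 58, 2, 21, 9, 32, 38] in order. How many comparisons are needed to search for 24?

Search path for 24: 51 -> 2 -> 21 -> 32
Found: False
Comparisons: 4


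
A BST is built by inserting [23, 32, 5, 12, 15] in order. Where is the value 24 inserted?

Starting tree (level order): [23, 5, 32, None, 12, None, None, None, 15]
Insertion path: 23 -> 32
Result: insert 24 as left child of 32
Final tree (level order): [23, 5, 32, None, 12, 24, None, None, 15]


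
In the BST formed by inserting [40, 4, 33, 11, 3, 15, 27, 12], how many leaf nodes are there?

Tree built from: [40, 4, 33, 11, 3, 15, 27, 12]
Tree (level-order array): [40, 4, None, 3, 33, None, None, 11, None, None, 15, 12, 27]
Rule: A leaf has 0 children.
Per-node child counts:
  node 40: 1 child(ren)
  node 4: 2 child(ren)
  node 3: 0 child(ren)
  node 33: 1 child(ren)
  node 11: 1 child(ren)
  node 15: 2 child(ren)
  node 12: 0 child(ren)
  node 27: 0 child(ren)
Matching nodes: [3, 12, 27]
Count of leaf nodes: 3


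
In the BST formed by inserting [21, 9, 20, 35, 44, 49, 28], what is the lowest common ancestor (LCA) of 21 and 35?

Tree insertion order: [21, 9, 20, 35, 44, 49, 28]
Tree (level-order array): [21, 9, 35, None, 20, 28, 44, None, None, None, None, None, 49]
In a BST, the LCA of p=21, q=35 is the first node v on the
root-to-leaf path with p <= v <= q (go left if both < v, right if both > v).
Walk from root:
  at 21: 21 <= 21 <= 35, this is the LCA
LCA = 21


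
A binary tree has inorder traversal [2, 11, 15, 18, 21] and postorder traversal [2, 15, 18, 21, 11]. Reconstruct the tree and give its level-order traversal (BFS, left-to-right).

Inorder:   [2, 11, 15, 18, 21]
Postorder: [2, 15, 18, 21, 11]
Algorithm: postorder visits root last, so walk postorder right-to-left;
each value is the root of the current inorder slice — split it at that
value, recurse on the right subtree first, then the left.
Recursive splits:
  root=11; inorder splits into left=[2], right=[15, 18, 21]
  root=21; inorder splits into left=[15, 18], right=[]
  root=18; inorder splits into left=[15], right=[]
  root=15; inorder splits into left=[], right=[]
  root=2; inorder splits into left=[], right=[]
Reconstructed level-order: [11, 2, 21, 18, 15]


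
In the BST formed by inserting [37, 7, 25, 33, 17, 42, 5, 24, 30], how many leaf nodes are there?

Tree built from: [37, 7, 25, 33, 17, 42, 5, 24, 30]
Tree (level-order array): [37, 7, 42, 5, 25, None, None, None, None, 17, 33, None, 24, 30]
Rule: A leaf has 0 children.
Per-node child counts:
  node 37: 2 child(ren)
  node 7: 2 child(ren)
  node 5: 0 child(ren)
  node 25: 2 child(ren)
  node 17: 1 child(ren)
  node 24: 0 child(ren)
  node 33: 1 child(ren)
  node 30: 0 child(ren)
  node 42: 0 child(ren)
Matching nodes: [5, 24, 30, 42]
Count of leaf nodes: 4


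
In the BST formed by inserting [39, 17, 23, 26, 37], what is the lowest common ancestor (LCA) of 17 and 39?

Tree insertion order: [39, 17, 23, 26, 37]
Tree (level-order array): [39, 17, None, None, 23, None, 26, None, 37]
In a BST, the LCA of p=17, q=39 is the first node v on the
root-to-leaf path with p <= v <= q (go left if both < v, right if both > v).
Walk from root:
  at 39: 17 <= 39 <= 39, this is the LCA
LCA = 39


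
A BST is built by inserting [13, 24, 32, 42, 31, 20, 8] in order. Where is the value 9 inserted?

Starting tree (level order): [13, 8, 24, None, None, 20, 32, None, None, 31, 42]
Insertion path: 13 -> 8
Result: insert 9 as right child of 8
Final tree (level order): [13, 8, 24, None, 9, 20, 32, None, None, None, None, 31, 42]


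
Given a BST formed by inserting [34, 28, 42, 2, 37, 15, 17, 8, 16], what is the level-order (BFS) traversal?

Tree insertion order: [34, 28, 42, 2, 37, 15, 17, 8, 16]
Tree (level-order array): [34, 28, 42, 2, None, 37, None, None, 15, None, None, 8, 17, None, None, 16]
BFS from the root, enqueuing left then right child of each popped node:
  queue [34] -> pop 34, enqueue [28, 42], visited so far: [34]
  queue [28, 42] -> pop 28, enqueue [2], visited so far: [34, 28]
  queue [42, 2] -> pop 42, enqueue [37], visited so far: [34, 28, 42]
  queue [2, 37] -> pop 2, enqueue [15], visited so far: [34, 28, 42, 2]
  queue [37, 15] -> pop 37, enqueue [none], visited so far: [34, 28, 42, 2, 37]
  queue [15] -> pop 15, enqueue [8, 17], visited so far: [34, 28, 42, 2, 37, 15]
  queue [8, 17] -> pop 8, enqueue [none], visited so far: [34, 28, 42, 2, 37, 15, 8]
  queue [17] -> pop 17, enqueue [16], visited so far: [34, 28, 42, 2, 37, 15, 8, 17]
  queue [16] -> pop 16, enqueue [none], visited so far: [34, 28, 42, 2, 37, 15, 8, 17, 16]
Result: [34, 28, 42, 2, 37, 15, 8, 17, 16]


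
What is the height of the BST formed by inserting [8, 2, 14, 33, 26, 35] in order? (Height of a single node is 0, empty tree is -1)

Insertion order: [8, 2, 14, 33, 26, 35]
Tree (level-order array): [8, 2, 14, None, None, None, 33, 26, 35]
Compute height bottom-up (empty subtree = -1):
  height(2) = 1 + max(-1, -1) = 0
  height(26) = 1 + max(-1, -1) = 0
  height(35) = 1 + max(-1, -1) = 0
  height(33) = 1 + max(0, 0) = 1
  height(14) = 1 + max(-1, 1) = 2
  height(8) = 1 + max(0, 2) = 3
Height = 3


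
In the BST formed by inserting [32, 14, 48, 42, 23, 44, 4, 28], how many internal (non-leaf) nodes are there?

Tree built from: [32, 14, 48, 42, 23, 44, 4, 28]
Tree (level-order array): [32, 14, 48, 4, 23, 42, None, None, None, None, 28, None, 44]
Rule: An internal node has at least one child.
Per-node child counts:
  node 32: 2 child(ren)
  node 14: 2 child(ren)
  node 4: 0 child(ren)
  node 23: 1 child(ren)
  node 28: 0 child(ren)
  node 48: 1 child(ren)
  node 42: 1 child(ren)
  node 44: 0 child(ren)
Matching nodes: [32, 14, 23, 48, 42]
Count of internal (non-leaf) nodes: 5


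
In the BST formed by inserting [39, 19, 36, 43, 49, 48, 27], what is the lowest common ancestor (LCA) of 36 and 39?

Tree insertion order: [39, 19, 36, 43, 49, 48, 27]
Tree (level-order array): [39, 19, 43, None, 36, None, 49, 27, None, 48]
In a BST, the LCA of p=36, q=39 is the first node v on the
root-to-leaf path with p <= v <= q (go left if both < v, right if both > v).
Walk from root:
  at 39: 36 <= 39 <= 39, this is the LCA
LCA = 39


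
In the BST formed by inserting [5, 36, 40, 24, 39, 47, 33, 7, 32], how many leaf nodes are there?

Tree built from: [5, 36, 40, 24, 39, 47, 33, 7, 32]
Tree (level-order array): [5, None, 36, 24, 40, 7, 33, 39, 47, None, None, 32]
Rule: A leaf has 0 children.
Per-node child counts:
  node 5: 1 child(ren)
  node 36: 2 child(ren)
  node 24: 2 child(ren)
  node 7: 0 child(ren)
  node 33: 1 child(ren)
  node 32: 0 child(ren)
  node 40: 2 child(ren)
  node 39: 0 child(ren)
  node 47: 0 child(ren)
Matching nodes: [7, 32, 39, 47]
Count of leaf nodes: 4


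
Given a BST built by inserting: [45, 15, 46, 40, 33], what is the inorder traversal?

Tree insertion order: [45, 15, 46, 40, 33]
Tree (level-order array): [45, 15, 46, None, 40, None, None, 33]
Inorder traversal: [15, 33, 40, 45, 46]


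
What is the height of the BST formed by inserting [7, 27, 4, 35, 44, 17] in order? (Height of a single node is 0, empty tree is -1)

Insertion order: [7, 27, 4, 35, 44, 17]
Tree (level-order array): [7, 4, 27, None, None, 17, 35, None, None, None, 44]
Compute height bottom-up (empty subtree = -1):
  height(4) = 1 + max(-1, -1) = 0
  height(17) = 1 + max(-1, -1) = 0
  height(44) = 1 + max(-1, -1) = 0
  height(35) = 1 + max(-1, 0) = 1
  height(27) = 1 + max(0, 1) = 2
  height(7) = 1 + max(0, 2) = 3
Height = 3


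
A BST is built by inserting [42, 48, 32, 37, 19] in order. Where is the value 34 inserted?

Starting tree (level order): [42, 32, 48, 19, 37]
Insertion path: 42 -> 32 -> 37
Result: insert 34 as left child of 37
Final tree (level order): [42, 32, 48, 19, 37, None, None, None, None, 34]


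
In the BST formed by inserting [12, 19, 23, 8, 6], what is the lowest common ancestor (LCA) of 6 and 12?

Tree insertion order: [12, 19, 23, 8, 6]
Tree (level-order array): [12, 8, 19, 6, None, None, 23]
In a BST, the LCA of p=6, q=12 is the first node v on the
root-to-leaf path with p <= v <= q (go left if both < v, right if both > v).
Walk from root:
  at 12: 6 <= 12 <= 12, this is the LCA
LCA = 12


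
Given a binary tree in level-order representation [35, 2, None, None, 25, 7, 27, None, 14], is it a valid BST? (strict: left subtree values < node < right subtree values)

Level-order array: [35, 2, None, None, 25, 7, 27, None, 14]
Validate using subtree bounds (lo, hi): at each node, require lo < value < hi,
then recurse left with hi=value and right with lo=value.
Preorder trace (stopping at first violation):
  at node 35 with bounds (-inf, +inf): OK
  at node 2 with bounds (-inf, 35): OK
  at node 25 with bounds (2, 35): OK
  at node 7 with bounds (2, 25): OK
  at node 14 with bounds (7, 25): OK
  at node 27 with bounds (25, 35): OK
No violation found at any node.
Result: Valid BST


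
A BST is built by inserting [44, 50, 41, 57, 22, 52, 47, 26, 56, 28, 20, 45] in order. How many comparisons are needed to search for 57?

Search path for 57: 44 -> 50 -> 57
Found: True
Comparisons: 3


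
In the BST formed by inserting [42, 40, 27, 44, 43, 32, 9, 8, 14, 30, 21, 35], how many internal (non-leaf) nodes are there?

Tree built from: [42, 40, 27, 44, 43, 32, 9, 8, 14, 30, 21, 35]
Tree (level-order array): [42, 40, 44, 27, None, 43, None, 9, 32, None, None, 8, 14, 30, 35, None, None, None, 21]
Rule: An internal node has at least one child.
Per-node child counts:
  node 42: 2 child(ren)
  node 40: 1 child(ren)
  node 27: 2 child(ren)
  node 9: 2 child(ren)
  node 8: 0 child(ren)
  node 14: 1 child(ren)
  node 21: 0 child(ren)
  node 32: 2 child(ren)
  node 30: 0 child(ren)
  node 35: 0 child(ren)
  node 44: 1 child(ren)
  node 43: 0 child(ren)
Matching nodes: [42, 40, 27, 9, 14, 32, 44]
Count of internal (non-leaf) nodes: 7


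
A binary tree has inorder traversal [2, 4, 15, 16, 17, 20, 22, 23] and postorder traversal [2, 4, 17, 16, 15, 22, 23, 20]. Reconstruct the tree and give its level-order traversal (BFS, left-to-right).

Inorder:   [2, 4, 15, 16, 17, 20, 22, 23]
Postorder: [2, 4, 17, 16, 15, 22, 23, 20]
Algorithm: postorder visits root last, so walk postorder right-to-left;
each value is the root of the current inorder slice — split it at that
value, recurse on the right subtree first, then the left.
Recursive splits:
  root=20; inorder splits into left=[2, 4, 15, 16, 17], right=[22, 23]
  root=23; inorder splits into left=[22], right=[]
  root=22; inorder splits into left=[], right=[]
  root=15; inorder splits into left=[2, 4], right=[16, 17]
  root=16; inorder splits into left=[], right=[17]
  root=17; inorder splits into left=[], right=[]
  root=4; inorder splits into left=[2], right=[]
  root=2; inorder splits into left=[], right=[]
Reconstructed level-order: [20, 15, 23, 4, 16, 22, 2, 17]


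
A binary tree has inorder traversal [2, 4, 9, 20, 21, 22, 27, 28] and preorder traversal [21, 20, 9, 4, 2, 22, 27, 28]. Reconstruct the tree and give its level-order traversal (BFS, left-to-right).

Inorder:  [2, 4, 9, 20, 21, 22, 27, 28]
Preorder: [21, 20, 9, 4, 2, 22, 27, 28]
Algorithm: preorder visits root first, so consume preorder in order;
for each root, split the current inorder slice at that value into
left-subtree inorder and right-subtree inorder, then recurse.
Recursive splits:
  root=21; inorder splits into left=[2, 4, 9, 20], right=[22, 27, 28]
  root=20; inorder splits into left=[2, 4, 9], right=[]
  root=9; inorder splits into left=[2, 4], right=[]
  root=4; inorder splits into left=[2], right=[]
  root=2; inorder splits into left=[], right=[]
  root=22; inorder splits into left=[], right=[27, 28]
  root=27; inorder splits into left=[], right=[28]
  root=28; inorder splits into left=[], right=[]
Reconstructed level-order: [21, 20, 22, 9, 27, 4, 28, 2]


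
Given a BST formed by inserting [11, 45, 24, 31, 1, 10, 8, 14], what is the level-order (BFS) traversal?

Tree insertion order: [11, 45, 24, 31, 1, 10, 8, 14]
Tree (level-order array): [11, 1, 45, None, 10, 24, None, 8, None, 14, 31]
BFS from the root, enqueuing left then right child of each popped node:
  queue [11] -> pop 11, enqueue [1, 45], visited so far: [11]
  queue [1, 45] -> pop 1, enqueue [10], visited so far: [11, 1]
  queue [45, 10] -> pop 45, enqueue [24], visited so far: [11, 1, 45]
  queue [10, 24] -> pop 10, enqueue [8], visited so far: [11, 1, 45, 10]
  queue [24, 8] -> pop 24, enqueue [14, 31], visited so far: [11, 1, 45, 10, 24]
  queue [8, 14, 31] -> pop 8, enqueue [none], visited so far: [11, 1, 45, 10, 24, 8]
  queue [14, 31] -> pop 14, enqueue [none], visited so far: [11, 1, 45, 10, 24, 8, 14]
  queue [31] -> pop 31, enqueue [none], visited so far: [11, 1, 45, 10, 24, 8, 14, 31]
Result: [11, 1, 45, 10, 24, 8, 14, 31]


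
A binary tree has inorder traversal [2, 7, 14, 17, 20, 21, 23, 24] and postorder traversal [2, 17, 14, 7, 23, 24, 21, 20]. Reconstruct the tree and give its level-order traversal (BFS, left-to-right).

Inorder:   [2, 7, 14, 17, 20, 21, 23, 24]
Postorder: [2, 17, 14, 7, 23, 24, 21, 20]
Algorithm: postorder visits root last, so walk postorder right-to-left;
each value is the root of the current inorder slice — split it at that
value, recurse on the right subtree first, then the left.
Recursive splits:
  root=20; inorder splits into left=[2, 7, 14, 17], right=[21, 23, 24]
  root=21; inorder splits into left=[], right=[23, 24]
  root=24; inorder splits into left=[23], right=[]
  root=23; inorder splits into left=[], right=[]
  root=7; inorder splits into left=[2], right=[14, 17]
  root=14; inorder splits into left=[], right=[17]
  root=17; inorder splits into left=[], right=[]
  root=2; inorder splits into left=[], right=[]
Reconstructed level-order: [20, 7, 21, 2, 14, 24, 17, 23]


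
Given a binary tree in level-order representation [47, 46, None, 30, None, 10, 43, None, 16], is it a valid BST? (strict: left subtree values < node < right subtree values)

Level-order array: [47, 46, None, 30, None, 10, 43, None, 16]
Validate using subtree bounds (lo, hi): at each node, require lo < value < hi,
then recurse left with hi=value and right with lo=value.
Preorder trace (stopping at first violation):
  at node 47 with bounds (-inf, +inf): OK
  at node 46 with bounds (-inf, 47): OK
  at node 30 with bounds (-inf, 46): OK
  at node 10 with bounds (-inf, 30): OK
  at node 16 with bounds (10, 30): OK
  at node 43 with bounds (30, 46): OK
No violation found at any node.
Result: Valid BST


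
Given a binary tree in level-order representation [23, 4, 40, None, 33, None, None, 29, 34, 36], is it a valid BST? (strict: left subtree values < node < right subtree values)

Level-order array: [23, 4, 40, None, 33, None, None, 29, 34, 36]
Validate using subtree bounds (lo, hi): at each node, require lo < value < hi,
then recurse left with hi=value and right with lo=value.
Preorder trace (stopping at first violation):
  at node 23 with bounds (-inf, +inf): OK
  at node 4 with bounds (-inf, 23): OK
  at node 33 with bounds (4, 23): VIOLATION
Node 33 violates its bound: not (4 < 33 < 23).
Result: Not a valid BST


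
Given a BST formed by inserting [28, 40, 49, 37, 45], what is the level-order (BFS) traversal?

Tree insertion order: [28, 40, 49, 37, 45]
Tree (level-order array): [28, None, 40, 37, 49, None, None, 45]
BFS from the root, enqueuing left then right child of each popped node:
  queue [28] -> pop 28, enqueue [40], visited so far: [28]
  queue [40] -> pop 40, enqueue [37, 49], visited so far: [28, 40]
  queue [37, 49] -> pop 37, enqueue [none], visited so far: [28, 40, 37]
  queue [49] -> pop 49, enqueue [45], visited so far: [28, 40, 37, 49]
  queue [45] -> pop 45, enqueue [none], visited so far: [28, 40, 37, 49, 45]
Result: [28, 40, 37, 49, 45]


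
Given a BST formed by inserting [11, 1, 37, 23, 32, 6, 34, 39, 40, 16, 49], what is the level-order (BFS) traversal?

Tree insertion order: [11, 1, 37, 23, 32, 6, 34, 39, 40, 16, 49]
Tree (level-order array): [11, 1, 37, None, 6, 23, 39, None, None, 16, 32, None, 40, None, None, None, 34, None, 49]
BFS from the root, enqueuing left then right child of each popped node:
  queue [11] -> pop 11, enqueue [1, 37], visited so far: [11]
  queue [1, 37] -> pop 1, enqueue [6], visited so far: [11, 1]
  queue [37, 6] -> pop 37, enqueue [23, 39], visited so far: [11, 1, 37]
  queue [6, 23, 39] -> pop 6, enqueue [none], visited so far: [11, 1, 37, 6]
  queue [23, 39] -> pop 23, enqueue [16, 32], visited so far: [11, 1, 37, 6, 23]
  queue [39, 16, 32] -> pop 39, enqueue [40], visited so far: [11, 1, 37, 6, 23, 39]
  queue [16, 32, 40] -> pop 16, enqueue [none], visited so far: [11, 1, 37, 6, 23, 39, 16]
  queue [32, 40] -> pop 32, enqueue [34], visited so far: [11, 1, 37, 6, 23, 39, 16, 32]
  queue [40, 34] -> pop 40, enqueue [49], visited so far: [11, 1, 37, 6, 23, 39, 16, 32, 40]
  queue [34, 49] -> pop 34, enqueue [none], visited so far: [11, 1, 37, 6, 23, 39, 16, 32, 40, 34]
  queue [49] -> pop 49, enqueue [none], visited so far: [11, 1, 37, 6, 23, 39, 16, 32, 40, 34, 49]
Result: [11, 1, 37, 6, 23, 39, 16, 32, 40, 34, 49]


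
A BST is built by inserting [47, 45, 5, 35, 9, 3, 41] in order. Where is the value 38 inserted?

Starting tree (level order): [47, 45, None, 5, None, 3, 35, None, None, 9, 41]
Insertion path: 47 -> 45 -> 5 -> 35 -> 41
Result: insert 38 as left child of 41
Final tree (level order): [47, 45, None, 5, None, 3, 35, None, None, 9, 41, None, None, 38]


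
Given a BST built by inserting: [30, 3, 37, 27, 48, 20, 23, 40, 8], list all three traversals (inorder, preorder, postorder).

Tree insertion order: [30, 3, 37, 27, 48, 20, 23, 40, 8]
Tree (level-order array): [30, 3, 37, None, 27, None, 48, 20, None, 40, None, 8, 23]
Inorder (L, root, R): [3, 8, 20, 23, 27, 30, 37, 40, 48]
Preorder (root, L, R): [30, 3, 27, 20, 8, 23, 37, 48, 40]
Postorder (L, R, root): [8, 23, 20, 27, 3, 40, 48, 37, 30]


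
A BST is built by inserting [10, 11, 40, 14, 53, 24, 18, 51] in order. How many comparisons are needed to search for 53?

Search path for 53: 10 -> 11 -> 40 -> 53
Found: True
Comparisons: 4


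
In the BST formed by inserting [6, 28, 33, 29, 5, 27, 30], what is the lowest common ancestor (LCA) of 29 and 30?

Tree insertion order: [6, 28, 33, 29, 5, 27, 30]
Tree (level-order array): [6, 5, 28, None, None, 27, 33, None, None, 29, None, None, 30]
In a BST, the LCA of p=29, q=30 is the first node v on the
root-to-leaf path with p <= v <= q (go left if both < v, right if both > v).
Walk from root:
  at 6: both 29 and 30 > 6, go right
  at 28: both 29 and 30 > 28, go right
  at 33: both 29 and 30 < 33, go left
  at 29: 29 <= 29 <= 30, this is the LCA
LCA = 29


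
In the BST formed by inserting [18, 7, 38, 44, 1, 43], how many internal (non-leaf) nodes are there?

Tree built from: [18, 7, 38, 44, 1, 43]
Tree (level-order array): [18, 7, 38, 1, None, None, 44, None, None, 43]
Rule: An internal node has at least one child.
Per-node child counts:
  node 18: 2 child(ren)
  node 7: 1 child(ren)
  node 1: 0 child(ren)
  node 38: 1 child(ren)
  node 44: 1 child(ren)
  node 43: 0 child(ren)
Matching nodes: [18, 7, 38, 44]
Count of internal (non-leaf) nodes: 4


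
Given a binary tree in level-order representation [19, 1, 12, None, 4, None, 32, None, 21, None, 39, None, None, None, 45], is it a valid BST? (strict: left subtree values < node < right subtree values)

Level-order array: [19, 1, 12, None, 4, None, 32, None, 21, None, 39, None, None, None, 45]
Validate using subtree bounds (lo, hi): at each node, require lo < value < hi,
then recurse left with hi=value and right with lo=value.
Preorder trace (stopping at first violation):
  at node 19 with bounds (-inf, +inf): OK
  at node 1 with bounds (-inf, 19): OK
  at node 4 with bounds (1, 19): OK
  at node 21 with bounds (4, 19): VIOLATION
Node 21 violates its bound: not (4 < 21 < 19).
Result: Not a valid BST
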